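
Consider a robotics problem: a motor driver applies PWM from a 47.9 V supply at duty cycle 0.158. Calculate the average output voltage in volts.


V_avg = V_supply * D = 47.9*0.158 = 7.5682

7.5682 V


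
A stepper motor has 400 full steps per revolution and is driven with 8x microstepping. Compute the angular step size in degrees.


step = 360/(400*8) = 360/3200 = 0.1125

0.1125 degrees


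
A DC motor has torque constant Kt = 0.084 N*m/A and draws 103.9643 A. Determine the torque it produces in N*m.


tau = Kt * I = 0.084*103.9643 = 8.7330

8.7330 N*m


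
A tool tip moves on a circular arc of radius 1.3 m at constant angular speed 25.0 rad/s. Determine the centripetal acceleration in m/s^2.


a_c = omega^2 * r = 25.0^2 * 1.3 = 812.5000

812.5000 m/s^2


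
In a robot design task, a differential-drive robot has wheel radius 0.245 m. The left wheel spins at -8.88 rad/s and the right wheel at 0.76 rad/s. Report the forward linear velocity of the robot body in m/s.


v = r*(wR + wL)/2 = 0.245*(0.76 + -8.88)/2 = -0.9947

-0.9947 m/s


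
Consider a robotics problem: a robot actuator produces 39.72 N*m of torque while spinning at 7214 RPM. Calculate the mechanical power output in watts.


omega = 7214 * 2*pi/60 = 755.448313 rad/s
P = tau * omega = 39.72 * 755.448313 = 30006.4070

30006.4070 W


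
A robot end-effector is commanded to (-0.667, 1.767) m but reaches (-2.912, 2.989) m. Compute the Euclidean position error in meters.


dx = -2.912 - (-0.667) = -2.2450, dy = 2.989 - (1.767) = 1.2220
err = sqrt(5.040025 + 1.493284) = 2.5560

2.5560 m


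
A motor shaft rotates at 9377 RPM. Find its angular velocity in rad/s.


omega = 9377 * 2*pi/60 = 981.9571

981.9571 rad/s


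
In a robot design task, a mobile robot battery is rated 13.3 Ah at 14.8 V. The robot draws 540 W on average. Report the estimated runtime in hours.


E = 13.3*14.8 = 196.8400 Wh
t = E/P = 196.8400/540 = 0.3645

0.3645 hours


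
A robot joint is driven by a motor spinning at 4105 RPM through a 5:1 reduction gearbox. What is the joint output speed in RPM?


omega_joint = omega_motor / N = 4105 / 5 = 821.0000

821.0000 RPM


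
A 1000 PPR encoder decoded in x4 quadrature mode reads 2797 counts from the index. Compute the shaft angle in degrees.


angle = counts * 360 / (PPR*4) = 2797 * 360 / 4000 = 251.7300

251.7300 degrees


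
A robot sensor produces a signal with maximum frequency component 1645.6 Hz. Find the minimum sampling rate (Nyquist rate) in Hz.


f_s,min = 2*f_max = 2*1645.6 = 3291.2000

3291.2000 Hz


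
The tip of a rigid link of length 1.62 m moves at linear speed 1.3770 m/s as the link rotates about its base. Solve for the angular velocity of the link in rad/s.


omega = v / L = 1.3770 / 1.62 = 0.8500

0.8500 rad/s


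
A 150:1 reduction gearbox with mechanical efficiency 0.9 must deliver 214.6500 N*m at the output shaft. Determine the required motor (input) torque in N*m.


tau_in = tau_out / (N * eta) = 214.6500 / (150 * 0.9) = 1.5900

1.5900 N*m


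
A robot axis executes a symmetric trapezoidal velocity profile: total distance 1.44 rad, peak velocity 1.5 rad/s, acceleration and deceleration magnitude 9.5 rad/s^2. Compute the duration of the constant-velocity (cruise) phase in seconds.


t_acc = v/a = 0.157895 s, d_acc = v^2/(2a) = 0.118421 rad each
d_cruise = 1.44 - 2*0.118421 = 1.203158 rad
t_cruise = d_cruise/v = 1.203158/1.5 = 0.8021

0.8021 s


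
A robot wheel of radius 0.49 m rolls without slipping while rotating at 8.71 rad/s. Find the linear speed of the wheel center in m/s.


v = omega * r = 8.71 * 0.49 = 4.2679

4.2679 m/s


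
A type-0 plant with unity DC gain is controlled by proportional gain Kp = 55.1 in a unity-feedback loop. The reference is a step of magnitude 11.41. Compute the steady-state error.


e_ss = R/(1 + Kp) = 11.41/(1 + 55.1) = 11.41/56.1000 = 0.2034

0.2034


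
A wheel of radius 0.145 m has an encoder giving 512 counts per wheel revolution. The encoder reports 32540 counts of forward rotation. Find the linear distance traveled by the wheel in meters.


revs = 32540/512 = 63.554688
d = revs * 2*pi*r = 63.554688 * 2*pi*0.145 = 57.9023

57.9023 m


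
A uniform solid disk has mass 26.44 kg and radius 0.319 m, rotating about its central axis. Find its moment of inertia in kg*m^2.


I = (1/2)*m*R^2 = 0.5*26.44*0.319^2 = 1.3453

1.3453 kg*m^2


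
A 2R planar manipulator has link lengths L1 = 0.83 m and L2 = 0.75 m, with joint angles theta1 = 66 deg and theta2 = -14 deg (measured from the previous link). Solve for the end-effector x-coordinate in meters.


x = L1*cos(th1) + L2*cos(th1+th2) = 0.83*cos(66 deg) + 0.75*cos(52 deg) = 0.7993

0.7993 m


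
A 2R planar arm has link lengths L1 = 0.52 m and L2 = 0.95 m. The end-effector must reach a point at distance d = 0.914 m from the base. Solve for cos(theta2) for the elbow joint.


cos(th2) = (d^2 - L1^2 - L2^2)/(2*L1*L2) = (0.914^2 - 0.52^2 - 0.95^2)/(2*0.52*0.95) = -0.3416

-0.3416


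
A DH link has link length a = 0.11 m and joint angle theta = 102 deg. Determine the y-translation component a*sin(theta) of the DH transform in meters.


a*sin(theta) = 0.11*sin(102 deg) = 0.1076

0.1076 m


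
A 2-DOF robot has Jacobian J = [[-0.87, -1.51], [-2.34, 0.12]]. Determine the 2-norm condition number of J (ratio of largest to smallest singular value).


JJ^T eigenvalues: trace(JJ^T) = 8.5270, det(JJ^T) = det(J)^2 = 13.23358884
s_max^2 = (8.5270 + sqrt(19.77537364))/2 = 6.48697552
s_min^2 = (8.5270 - sqrt(19.77537364))/2 = 2.04002448
kappa = s_max/s_min = sqrt(6.48697552/2.04002448) = 1.7832

1.7832


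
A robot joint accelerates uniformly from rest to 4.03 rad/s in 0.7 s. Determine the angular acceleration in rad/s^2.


alpha = delta_omega / t = 4.03 / 0.7 = 5.7571

5.7571 rad/s^2


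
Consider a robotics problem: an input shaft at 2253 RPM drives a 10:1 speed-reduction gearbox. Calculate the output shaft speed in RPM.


omega_out = omega_in / N = 2253 / 10 = 225.3000

225.3000 RPM


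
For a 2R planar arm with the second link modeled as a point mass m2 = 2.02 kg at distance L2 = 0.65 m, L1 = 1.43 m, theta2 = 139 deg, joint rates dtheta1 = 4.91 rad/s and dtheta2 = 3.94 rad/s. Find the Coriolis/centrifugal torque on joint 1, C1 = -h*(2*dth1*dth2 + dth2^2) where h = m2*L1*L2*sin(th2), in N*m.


h = m2*L1*L2*sin(th2) = 2.02*1.43*0.65*sin(139 deg) = 1.231810
C1 = -h*(2*4.91*3.94 + 3.94^2) = -1.231810*54.2144 = -66.7818

-66.7818 N*m


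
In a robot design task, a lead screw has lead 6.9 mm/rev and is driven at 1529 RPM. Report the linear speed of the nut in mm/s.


v = lead * (RPM/60) = 6.9*1529/60 = 175.8350

175.8350 mm/s


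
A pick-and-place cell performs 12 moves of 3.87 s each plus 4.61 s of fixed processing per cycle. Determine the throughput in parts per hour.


T_cycle = 12*3.87 + 4.61 = 51.0500 s
rate = 3600/T = 70.5191

70.5191 parts/hour


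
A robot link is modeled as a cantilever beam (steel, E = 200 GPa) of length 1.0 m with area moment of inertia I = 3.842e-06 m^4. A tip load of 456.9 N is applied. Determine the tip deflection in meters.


delta = F*L^3/(3*E*I) = 456.9*1.0^3/(3*2.000e+11*3.842e-06)
      = 456.9/2305200 = 1.9820e-04

1.9820e-04 m


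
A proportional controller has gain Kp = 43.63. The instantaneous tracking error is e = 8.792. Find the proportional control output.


u_P = Kp * e = 43.63 * 8.792 = 383.5950

383.5950


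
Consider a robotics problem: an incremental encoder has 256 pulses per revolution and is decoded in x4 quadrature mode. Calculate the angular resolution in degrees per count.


resolution = 360 / (PPR * 4) = 360 / 1024 = 0.3516

0.3516 degrees


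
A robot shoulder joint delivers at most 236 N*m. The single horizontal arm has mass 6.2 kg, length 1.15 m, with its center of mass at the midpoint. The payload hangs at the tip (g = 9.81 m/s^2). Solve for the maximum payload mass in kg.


tau_arm = m_arm*g*(L/2) = 6.2*9.81*1.15/2 = 34.9727 N*m
tau_payload = tau_max - tau_arm = 236 - 34.9727 = 201.0273
m_payload = tau_payload / (g*L) = 201.0273 / (9.81*1.15) = 17.8192

17.8192 kg


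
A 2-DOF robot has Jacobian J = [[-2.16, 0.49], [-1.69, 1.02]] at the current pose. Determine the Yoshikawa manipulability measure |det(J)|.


det(J) = -2.16*1.02 - (0.49)*(-1.69) = -1.3751
|det(J)| = 1.3751

1.3751


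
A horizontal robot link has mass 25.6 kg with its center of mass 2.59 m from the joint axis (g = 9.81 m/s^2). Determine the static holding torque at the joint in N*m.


tau = m*g*L = 25.6 * 9.81 * 2.59 = 650.4422

650.4422 N*m


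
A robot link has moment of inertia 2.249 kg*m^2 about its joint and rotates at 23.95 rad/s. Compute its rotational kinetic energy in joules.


KE = (1/2)*I*omega^2 = 0.5*2.249*23.95^2 = 645.0160

645.0160 J


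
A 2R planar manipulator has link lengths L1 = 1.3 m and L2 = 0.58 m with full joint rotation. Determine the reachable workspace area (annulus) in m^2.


r_max = L1 + L2 = 1.8800, r_min = |L1 - L2| = 0.7200
A = pi*(r_max^2 - r_min^2) = pi*(3.5344 - 0.5184) = 9.4750

9.4750 m^2


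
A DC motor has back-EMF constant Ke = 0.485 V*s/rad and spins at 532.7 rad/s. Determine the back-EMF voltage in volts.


V_emf = Ke * omega = 0.485*532.7 = 258.3595

258.3595 V


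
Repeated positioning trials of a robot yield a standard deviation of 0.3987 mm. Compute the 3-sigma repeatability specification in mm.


repeatability = 3*sigma = 3*0.3987 = 1.1961

1.1961 mm


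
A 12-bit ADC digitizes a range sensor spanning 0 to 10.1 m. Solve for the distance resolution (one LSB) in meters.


res = range / 2^n = 10.1/2^12 = 10.1/4096 = 0.0025

0.0025 m


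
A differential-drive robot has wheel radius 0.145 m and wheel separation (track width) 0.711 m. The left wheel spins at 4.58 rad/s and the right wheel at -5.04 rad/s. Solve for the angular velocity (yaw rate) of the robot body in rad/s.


omega = r*(wR - wL)/L = 0.145*(-5.04 - (4.58))/0.711 = -1.9619

-1.9619 rad/s


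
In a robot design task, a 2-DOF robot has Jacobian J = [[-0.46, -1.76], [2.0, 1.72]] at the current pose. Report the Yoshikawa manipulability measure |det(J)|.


det(J) = -0.46*1.72 - (-1.76)*(2.0) = 2.7288
|det(J)| = 2.7288

2.7288


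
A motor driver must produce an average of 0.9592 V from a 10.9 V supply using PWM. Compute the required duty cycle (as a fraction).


D = V_avg/V_supply = 0.9592/10.9 = 0.0880

0.0880


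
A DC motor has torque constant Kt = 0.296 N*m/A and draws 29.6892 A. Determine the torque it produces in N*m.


tau = Kt * I = 0.296*29.6892 = 8.7880

8.7880 N*m


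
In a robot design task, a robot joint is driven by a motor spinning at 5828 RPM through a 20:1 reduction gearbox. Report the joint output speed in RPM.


omega_joint = omega_motor / N = 5828 / 20 = 291.4000

291.4000 RPM


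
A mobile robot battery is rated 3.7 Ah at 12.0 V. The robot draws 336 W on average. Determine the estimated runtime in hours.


E = 3.7*12.0 = 44.4000 Wh
t = E/P = 44.4000/336 = 0.1321

0.1321 hours


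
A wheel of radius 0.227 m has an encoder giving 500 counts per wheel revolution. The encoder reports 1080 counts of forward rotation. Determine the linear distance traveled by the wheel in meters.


revs = 1080/500 = 2.160000
d = revs * 2*pi*r = 2.160000 * 2*pi*0.227 = 3.0808

3.0808 m


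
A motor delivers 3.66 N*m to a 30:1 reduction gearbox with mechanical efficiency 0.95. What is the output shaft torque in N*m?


tau_out = tau_in * N * eta = 3.66 * 30 * 0.95 = 104.3100

104.3100 N*m


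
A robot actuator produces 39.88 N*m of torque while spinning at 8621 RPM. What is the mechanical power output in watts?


omega = 8621 * 2*pi/60 = 902.789009 rad/s
P = tau * omega = 39.88 * 902.789009 = 36003.2257

36003.2257 W


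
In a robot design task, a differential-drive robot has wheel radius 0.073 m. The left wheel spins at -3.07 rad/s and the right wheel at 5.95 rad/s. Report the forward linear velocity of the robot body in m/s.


v = r*(wR + wL)/2 = 0.073*(5.95 + -3.07)/2 = 0.1051

0.1051 m/s


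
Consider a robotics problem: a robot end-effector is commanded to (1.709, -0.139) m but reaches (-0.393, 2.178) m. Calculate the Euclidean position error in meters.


dx = -0.393 - (1.709) = -2.1020, dy = 2.178 - (-0.139) = 2.3170
err = sqrt(4.418404 + 5.368489) = 3.1284

3.1284 m


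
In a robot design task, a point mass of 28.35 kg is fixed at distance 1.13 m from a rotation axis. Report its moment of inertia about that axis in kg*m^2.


I = m*r^2 = 28.35*1.13^2 = 36.2001

36.2001 kg*m^2


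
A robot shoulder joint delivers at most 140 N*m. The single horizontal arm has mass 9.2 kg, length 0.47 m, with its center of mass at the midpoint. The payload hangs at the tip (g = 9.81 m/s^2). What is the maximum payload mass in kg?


tau_arm = m_arm*g*(L/2) = 9.2*9.81*0.47/2 = 21.2092 N*m
tau_payload = tau_max - tau_arm = 140 - 21.2092 = 118.7908
m_payload = tau_payload / (g*L) = 118.7908 / (9.81*0.47) = 25.7642

25.7642 kg


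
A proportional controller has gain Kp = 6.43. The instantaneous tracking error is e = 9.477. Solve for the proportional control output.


u_P = Kp * e = 6.43 * 9.477 = 60.9371

60.9371


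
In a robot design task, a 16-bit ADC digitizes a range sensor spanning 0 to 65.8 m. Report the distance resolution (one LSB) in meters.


res = range / 2^n = 65.8/2^16 = 65.8/65536 = 0.0010

0.0010 m


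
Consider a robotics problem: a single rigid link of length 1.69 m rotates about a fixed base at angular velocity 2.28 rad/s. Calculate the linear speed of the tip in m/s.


v = L*omega = 1.69 * 2.28 = 3.8532

3.8532 m/s


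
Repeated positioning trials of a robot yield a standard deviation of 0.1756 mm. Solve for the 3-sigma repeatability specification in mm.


repeatability = 3*sigma = 3*0.1756 = 0.5268

0.5268 mm


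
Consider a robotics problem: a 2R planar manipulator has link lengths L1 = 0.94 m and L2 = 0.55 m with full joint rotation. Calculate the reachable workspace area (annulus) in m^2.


r_max = L1 + L2 = 1.4900, r_min = |L1 - L2| = 0.3900
A = pi*(r_max^2 - r_min^2) = pi*(2.2201 - 0.1521) = 6.4968

6.4968 m^2


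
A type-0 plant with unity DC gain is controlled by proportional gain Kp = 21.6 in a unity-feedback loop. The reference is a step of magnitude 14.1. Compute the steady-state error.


e_ss = R/(1 + Kp) = 14.1/(1 + 21.6) = 14.1/22.6000 = 0.6239

0.6239


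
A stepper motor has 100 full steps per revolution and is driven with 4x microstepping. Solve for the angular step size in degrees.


step = 360/(100*4) = 360/400 = 0.9000

0.9000 degrees


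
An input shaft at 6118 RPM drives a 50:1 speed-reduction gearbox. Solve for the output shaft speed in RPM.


omega_out = omega_in / N = 6118 / 50 = 122.3600

122.3600 RPM


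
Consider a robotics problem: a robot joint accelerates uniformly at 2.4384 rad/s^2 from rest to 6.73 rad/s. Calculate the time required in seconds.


t = delta_omega / alpha = 6.73 / 2.4384 = 2.7600

2.7600 s


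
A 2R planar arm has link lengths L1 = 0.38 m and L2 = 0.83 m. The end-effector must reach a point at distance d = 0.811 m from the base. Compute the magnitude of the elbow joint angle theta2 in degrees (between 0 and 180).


cos(th2) = (d^2 - L1^2 - L2^2)/(2*L1*L2) = (0.811^2 - 0.38^2 - 0.83^2)/(2*0.38*0.83) = -0.27834337
th2 = acos(-0.27834337) = 106.1614 deg

106.1614 degrees


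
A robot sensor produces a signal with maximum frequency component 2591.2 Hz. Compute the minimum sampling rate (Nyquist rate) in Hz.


f_s,min = 2*f_max = 2*2591.2 = 5182.4000

5182.4000 Hz


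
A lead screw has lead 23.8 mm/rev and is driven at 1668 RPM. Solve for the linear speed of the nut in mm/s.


v = lead * (RPM/60) = 23.8*1668/60 = 661.6400

661.6400 mm/s


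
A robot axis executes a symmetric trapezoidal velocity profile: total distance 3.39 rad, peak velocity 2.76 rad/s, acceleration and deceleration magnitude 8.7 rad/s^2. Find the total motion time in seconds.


t_acc = v/a = 2.76/8.7 = 0.317241 s
d_acc = v^2/(2a) = 0.437793 rad (each ramp)
d_cruise = 3.39 - 2*0.437793 = 2.514414 rad
t_cruise = 2.514414/2.76 = 0.911020 s
t_total = 2*0.317241 + 0.911020 = 1.5455

1.5455 s


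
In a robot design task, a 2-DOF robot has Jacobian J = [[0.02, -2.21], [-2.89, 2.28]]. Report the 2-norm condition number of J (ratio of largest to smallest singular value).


JJ^T eigenvalues: trace(JJ^T) = 18.4350, det(JJ^T) = det(J)^2 = 40.21208569
s_max^2 = (18.4350 + sqrt(179.00088224))/2 = 15.90706057
s_min^2 = (18.4350 - sqrt(179.00088224))/2 = 2.52793943
kappa = s_max/s_min = sqrt(15.90706057/2.52793943) = 2.5085

2.5085


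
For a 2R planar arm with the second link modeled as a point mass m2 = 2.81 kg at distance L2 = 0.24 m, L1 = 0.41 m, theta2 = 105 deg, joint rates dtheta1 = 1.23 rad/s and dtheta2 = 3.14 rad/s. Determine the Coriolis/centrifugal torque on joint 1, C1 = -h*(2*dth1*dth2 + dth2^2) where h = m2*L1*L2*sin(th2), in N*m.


h = m2*L1*L2*sin(th2) = 2.81*0.41*0.24*sin(105 deg) = 0.267082
C1 = -h*(2*1.23*3.14 + 3.14^2) = -0.267082*17.5840 = -4.6964

-4.6964 N*m


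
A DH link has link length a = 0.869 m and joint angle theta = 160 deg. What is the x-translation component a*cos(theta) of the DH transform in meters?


a*cos(theta) = 0.869*cos(160 deg) = -0.8166

-0.8166 m


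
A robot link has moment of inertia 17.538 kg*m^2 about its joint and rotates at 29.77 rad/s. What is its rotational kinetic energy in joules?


KE = (1/2)*I*omega^2 = 0.5*17.538*29.77^2 = 7771.5517

7771.5517 J


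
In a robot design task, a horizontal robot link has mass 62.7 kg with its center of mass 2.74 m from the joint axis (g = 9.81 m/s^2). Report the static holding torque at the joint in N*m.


tau = m*g*L = 62.7 * 9.81 * 2.74 = 1685.3384

1685.3384 N*m


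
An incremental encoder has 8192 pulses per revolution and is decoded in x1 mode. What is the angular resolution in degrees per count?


resolution = 360 / (PPR * 1) = 360 / 8192 = 0.0439

0.0439 degrees


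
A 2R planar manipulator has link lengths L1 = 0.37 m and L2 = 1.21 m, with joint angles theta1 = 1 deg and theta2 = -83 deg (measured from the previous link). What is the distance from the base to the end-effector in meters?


x = L1*cos(th1) + L2*cos(th1+th2) = 0.538343
y = L1*sin(th1) + L2*sin(th1+th2) = -1.191767
d = sqrt(x^2 + y^2) = sqrt(0.289813 + 1.420309) = 1.3077

1.3077 m


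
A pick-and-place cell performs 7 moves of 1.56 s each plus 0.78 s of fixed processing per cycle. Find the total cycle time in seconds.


T = 7*1.56 + 0.78 = 11.7000

11.7000 s


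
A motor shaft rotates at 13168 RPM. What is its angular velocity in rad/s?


omega = 13168 * 2*pi/60 = 1378.9497

1378.9497 rad/s


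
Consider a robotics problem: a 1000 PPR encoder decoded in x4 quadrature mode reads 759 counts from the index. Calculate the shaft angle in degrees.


angle = counts * 360 / (PPR*4) = 759 * 360 / 4000 = 68.3100

68.3100 degrees


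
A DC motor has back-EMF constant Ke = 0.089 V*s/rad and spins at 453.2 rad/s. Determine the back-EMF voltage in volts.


V_emf = Ke * omega = 0.089*453.2 = 40.3348

40.3348 V


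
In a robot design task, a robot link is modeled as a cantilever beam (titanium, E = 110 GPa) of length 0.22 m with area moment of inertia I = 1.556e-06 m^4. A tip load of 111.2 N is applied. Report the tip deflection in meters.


delta = F*L^3/(3*E*I) = 111.2*0.22^3/(3*1.100e+11*1.556e-06)
      = 1.1840576/513480 = 2.3059e-06

2.3059e-06 m


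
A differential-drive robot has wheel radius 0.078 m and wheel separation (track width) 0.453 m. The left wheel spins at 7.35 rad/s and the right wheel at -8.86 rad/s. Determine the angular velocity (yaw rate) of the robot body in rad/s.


omega = r*(wR - wL)/L = 0.078*(-8.86 - (7.35))/0.453 = -2.7911

-2.7911 rad/s


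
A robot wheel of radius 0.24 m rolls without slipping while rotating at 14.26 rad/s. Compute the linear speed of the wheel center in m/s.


v = omega * r = 14.26 * 0.24 = 3.4224

3.4224 m/s


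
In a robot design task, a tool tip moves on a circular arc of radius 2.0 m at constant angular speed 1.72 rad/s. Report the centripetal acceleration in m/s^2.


a_c = omega^2 * r = 1.72^2 * 2.0 = 5.9168

5.9168 m/s^2


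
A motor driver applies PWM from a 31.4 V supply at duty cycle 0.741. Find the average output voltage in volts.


V_avg = V_supply * D = 31.4*0.741 = 23.2674

23.2674 V


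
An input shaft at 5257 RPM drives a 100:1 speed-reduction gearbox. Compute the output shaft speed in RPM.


omega_out = omega_in / N = 5257 / 100 = 52.5700

52.5700 RPM


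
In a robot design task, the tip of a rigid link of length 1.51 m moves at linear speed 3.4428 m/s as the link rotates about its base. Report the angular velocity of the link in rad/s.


omega = v / L = 3.4428 / 1.51 = 2.2800

2.2800 rad/s


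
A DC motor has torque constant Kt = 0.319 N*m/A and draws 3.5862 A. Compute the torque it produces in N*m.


tau = Kt * I = 0.319*3.5862 = 1.1440

1.1440 N*m


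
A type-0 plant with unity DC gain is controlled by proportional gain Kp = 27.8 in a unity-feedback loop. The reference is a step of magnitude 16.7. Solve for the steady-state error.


e_ss = R/(1 + Kp) = 16.7/(1 + 27.8) = 16.7/28.8000 = 0.5799

0.5799


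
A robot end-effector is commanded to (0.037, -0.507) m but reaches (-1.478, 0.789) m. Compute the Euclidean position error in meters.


dx = -1.478 - (0.037) = -1.5150, dy = 0.789 - (-0.507) = 1.2960
err = sqrt(2.295225 + 1.679616) = 1.9937

1.9937 m


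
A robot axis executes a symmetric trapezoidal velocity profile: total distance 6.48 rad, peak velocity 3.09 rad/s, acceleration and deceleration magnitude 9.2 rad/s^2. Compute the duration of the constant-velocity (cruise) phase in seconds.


t_acc = v/a = 0.335870 s, d_acc = v^2/(2a) = 0.518918 rad each
d_cruise = 6.48 - 2*0.518918 = 5.442164 rad
t_cruise = d_cruise/v = 5.442164/3.09 = 1.7612

1.7612 s


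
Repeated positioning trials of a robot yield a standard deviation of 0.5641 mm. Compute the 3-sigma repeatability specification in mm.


repeatability = 3*sigma = 3*0.5641 = 1.6923

1.6923 mm


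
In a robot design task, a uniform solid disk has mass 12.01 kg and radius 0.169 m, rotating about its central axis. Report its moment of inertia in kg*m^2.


I = (1/2)*m*R^2 = 0.5*12.01*0.169^2 = 0.1715

0.1715 kg*m^2


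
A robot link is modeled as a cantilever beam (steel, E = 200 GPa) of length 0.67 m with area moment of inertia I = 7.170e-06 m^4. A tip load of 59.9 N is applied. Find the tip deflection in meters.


delta = F*L^3/(3*E*I) = 59.9*0.67^3/(3*2.000e+11*7.170e-06)
      = 18.0157037/4302000 = 4.1878e-06

4.1878e-06 m


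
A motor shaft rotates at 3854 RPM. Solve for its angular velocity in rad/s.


omega = 3854 * 2*pi/60 = 403.5899

403.5899 rad/s


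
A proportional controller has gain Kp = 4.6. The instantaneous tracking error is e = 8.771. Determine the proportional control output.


u_P = Kp * e = 4.6 * 8.771 = 40.3466

40.3466


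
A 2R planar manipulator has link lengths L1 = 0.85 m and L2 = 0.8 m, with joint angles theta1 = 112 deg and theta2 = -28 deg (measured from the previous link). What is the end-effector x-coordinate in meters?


x = L1*cos(th1) + L2*cos(th1+th2) = 0.85*cos(112 deg) + 0.8*cos(84 deg) = -0.2348

-0.2348 m


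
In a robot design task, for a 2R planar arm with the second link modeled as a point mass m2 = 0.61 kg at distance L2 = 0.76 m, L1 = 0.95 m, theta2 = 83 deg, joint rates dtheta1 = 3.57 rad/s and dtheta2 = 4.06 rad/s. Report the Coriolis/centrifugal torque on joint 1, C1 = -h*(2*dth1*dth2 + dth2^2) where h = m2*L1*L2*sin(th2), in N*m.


h = m2*L1*L2*sin(th2) = 0.61*0.95*0.76*sin(83 deg) = 0.437137
C1 = -h*(2*3.57*4.06 + 4.06^2) = -0.437137*45.4720 = -19.8775

-19.8775 N*m


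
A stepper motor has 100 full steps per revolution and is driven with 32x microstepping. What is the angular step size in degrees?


step = 360/(100*32) = 360/3200 = 0.1125

0.1125 degrees


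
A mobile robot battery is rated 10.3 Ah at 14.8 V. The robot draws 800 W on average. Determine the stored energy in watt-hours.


E = capacity * V = 10.3*14.8 = 152.4400

152.4400 Wh


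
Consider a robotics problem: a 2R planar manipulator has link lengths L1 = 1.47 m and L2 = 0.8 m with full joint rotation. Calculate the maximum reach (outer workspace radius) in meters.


r_max = L1 + L2 = 1.47 + 0.8 = 2.2700

2.2700 m


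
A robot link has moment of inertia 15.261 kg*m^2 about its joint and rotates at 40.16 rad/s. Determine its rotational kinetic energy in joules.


KE = (1/2)*I*omega^2 = 0.5*15.261*40.16^2 = 12306.6657

12306.6657 J


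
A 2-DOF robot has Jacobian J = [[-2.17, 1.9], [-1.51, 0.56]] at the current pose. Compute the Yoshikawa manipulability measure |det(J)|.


det(J) = -2.17*0.56 - (1.9)*(-1.51) = 1.6538
|det(J)| = 1.6538

1.6538


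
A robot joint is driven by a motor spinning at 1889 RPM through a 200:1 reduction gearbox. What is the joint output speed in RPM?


omega_joint = omega_motor / N = 1889 / 200 = 9.4450

9.4450 RPM


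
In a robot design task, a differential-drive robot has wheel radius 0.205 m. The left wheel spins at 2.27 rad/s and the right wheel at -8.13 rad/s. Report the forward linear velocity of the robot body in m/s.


v = r*(wR + wL)/2 = 0.205*(-8.13 + 2.27)/2 = -0.6007

-0.6007 m/s


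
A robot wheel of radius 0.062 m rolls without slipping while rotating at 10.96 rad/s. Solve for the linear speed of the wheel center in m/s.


v = omega * r = 10.96 * 0.062 = 0.6795

0.6795 m/s


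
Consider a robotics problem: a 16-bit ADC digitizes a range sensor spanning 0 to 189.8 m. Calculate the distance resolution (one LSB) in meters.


res = range / 2^n = 189.8/2^16 = 189.8/65536 = 0.0029

0.0029 m


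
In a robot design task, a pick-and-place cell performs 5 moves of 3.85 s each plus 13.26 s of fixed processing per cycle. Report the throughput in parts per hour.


T_cycle = 5*3.85 + 13.26 = 32.5100 s
rate = 3600/T = 110.7352

110.7352 parts/hour


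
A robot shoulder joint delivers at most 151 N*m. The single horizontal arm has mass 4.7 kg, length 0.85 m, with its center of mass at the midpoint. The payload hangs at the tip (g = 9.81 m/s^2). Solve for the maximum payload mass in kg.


tau_arm = m_arm*g*(L/2) = 4.7*9.81*0.85/2 = 19.5955 N*m
tau_payload = tau_max - tau_arm = 151 - 19.5955 = 131.4045
m_payload = tau_payload / (g*L) = 131.4045 / (9.81*0.85) = 15.7588

15.7588 kg


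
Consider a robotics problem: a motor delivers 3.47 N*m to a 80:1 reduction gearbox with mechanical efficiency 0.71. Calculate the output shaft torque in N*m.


tau_out = tau_in * N * eta = 3.47 * 80 * 0.71 = 197.0960

197.0960 N*m


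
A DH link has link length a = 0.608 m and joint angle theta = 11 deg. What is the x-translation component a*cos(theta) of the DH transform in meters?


a*cos(theta) = 0.608*cos(11 deg) = 0.5968

0.5968 m


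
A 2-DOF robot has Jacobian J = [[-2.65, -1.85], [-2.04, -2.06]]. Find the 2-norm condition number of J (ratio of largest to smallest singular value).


JJ^T eigenvalues: trace(JJ^T) = 18.8502, det(JJ^T) = det(J)^2 = 2.83922500
s_max^2 = (18.8502 + sqrt(343.97314004))/2 = 18.69835644
s_min^2 = (18.8502 - sqrt(343.97314004))/2 = 0.15184356
kappa = s_max/s_min = sqrt(18.69835644/0.15184356) = 11.0969

11.0969


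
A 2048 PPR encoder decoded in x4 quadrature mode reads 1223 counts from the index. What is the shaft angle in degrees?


angle = counts * 360 / (PPR*4) = 1223 * 360 / 8192 = 53.7451

53.7451 degrees


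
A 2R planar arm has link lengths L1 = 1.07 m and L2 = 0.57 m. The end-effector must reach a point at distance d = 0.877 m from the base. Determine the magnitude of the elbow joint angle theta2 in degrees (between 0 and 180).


cos(th2) = (d^2 - L1^2 - L2^2)/(2*L1*L2) = (0.877^2 - 1.07^2 - 0.57^2)/(2*1.07*0.57) = -0.57441466
th2 = acos(-0.57441466) = 125.0587 deg

125.0587 degrees


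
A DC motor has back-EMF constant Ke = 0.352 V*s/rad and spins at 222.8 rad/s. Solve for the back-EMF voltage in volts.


V_emf = Ke * omega = 0.352*222.8 = 78.4256

78.4256 V


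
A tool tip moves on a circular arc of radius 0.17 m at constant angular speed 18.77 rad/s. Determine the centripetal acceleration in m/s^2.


a_c = omega^2 * r = 18.77^2 * 0.17 = 59.8932

59.8932 m/s^2


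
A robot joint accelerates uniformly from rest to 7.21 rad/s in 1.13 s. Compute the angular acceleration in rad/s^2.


alpha = delta_omega / t = 7.21 / 1.13 = 6.3805

6.3805 rad/s^2


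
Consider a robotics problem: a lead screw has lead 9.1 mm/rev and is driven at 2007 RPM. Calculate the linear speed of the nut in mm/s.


v = lead * (RPM/60) = 9.1*2007/60 = 304.3950

304.3950 mm/s


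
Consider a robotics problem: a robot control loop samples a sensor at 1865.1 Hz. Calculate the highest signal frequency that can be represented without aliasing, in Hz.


f_max = f_s/2 = 1865.1/2 = 932.5500

932.5500 Hz


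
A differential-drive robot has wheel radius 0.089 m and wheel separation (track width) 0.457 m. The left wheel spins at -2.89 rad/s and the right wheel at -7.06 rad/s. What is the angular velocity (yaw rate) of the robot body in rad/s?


omega = r*(wR - wL)/L = 0.089*(-7.06 - (-2.89))/0.457 = -0.8121

-0.8121 rad/s


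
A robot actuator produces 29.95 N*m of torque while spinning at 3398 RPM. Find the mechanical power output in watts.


omega = 3398 * 2*pi/60 = 355.837728 rad/s
P = tau * omega = 29.95 * 355.837728 = 10657.3400

10657.3400 W


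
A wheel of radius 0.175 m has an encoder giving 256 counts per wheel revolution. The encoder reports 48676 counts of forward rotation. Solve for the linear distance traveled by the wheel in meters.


revs = 48676/256 = 190.140625
d = revs * 2*pi*r = 190.140625 * 2*pi*0.175 = 209.0705

209.0705 m


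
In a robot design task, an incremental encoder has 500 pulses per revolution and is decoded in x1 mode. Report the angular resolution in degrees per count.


resolution = 360 / (PPR * 1) = 360 / 500 = 0.7200

0.7200 degrees


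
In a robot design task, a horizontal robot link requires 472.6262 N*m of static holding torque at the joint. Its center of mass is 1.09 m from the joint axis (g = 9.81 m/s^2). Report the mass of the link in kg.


m = tau / (g*L) = 472.6262 / (9.81 * 1.09) = 44.2000

44.2000 kg


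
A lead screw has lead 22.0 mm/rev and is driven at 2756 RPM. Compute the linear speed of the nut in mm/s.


v = lead * (RPM/60) = 22.0*2756/60 = 1010.5333

1010.5333 mm/s


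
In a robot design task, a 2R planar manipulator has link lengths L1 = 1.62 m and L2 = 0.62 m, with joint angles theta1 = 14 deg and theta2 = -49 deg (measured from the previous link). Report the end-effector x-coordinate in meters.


x = L1*cos(th1) + L2*cos(th1+th2) = 1.62*cos(14 deg) + 0.62*cos(-35 deg) = 2.0798

2.0798 m


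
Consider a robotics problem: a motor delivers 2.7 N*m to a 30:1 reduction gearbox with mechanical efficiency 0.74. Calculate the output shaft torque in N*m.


tau_out = tau_in * N * eta = 2.7 * 30 * 0.74 = 59.9400

59.9400 N*m


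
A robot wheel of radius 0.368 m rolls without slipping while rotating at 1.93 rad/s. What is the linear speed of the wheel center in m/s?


v = omega * r = 1.93 * 0.368 = 0.7102

0.7102 m/s


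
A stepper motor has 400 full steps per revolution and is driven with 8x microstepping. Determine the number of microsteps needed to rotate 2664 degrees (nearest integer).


step_size = 360/(400*8) = 360/3200 = 0.112500 deg
n = 2664/(360/3200) = 2664*3200/360 = 23680

23680 steps


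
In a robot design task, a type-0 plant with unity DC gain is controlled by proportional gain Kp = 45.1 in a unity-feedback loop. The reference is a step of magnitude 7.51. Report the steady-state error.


e_ss = R/(1 + Kp) = 7.51/(1 + 45.1) = 7.51/46.1000 = 0.1629

0.1629


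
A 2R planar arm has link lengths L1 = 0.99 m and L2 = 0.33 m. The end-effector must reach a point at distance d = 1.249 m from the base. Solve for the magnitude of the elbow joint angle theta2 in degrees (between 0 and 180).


cos(th2) = (d^2 - L1^2 - L2^2)/(2*L1*L2) = (1.249^2 - 0.99^2 - 0.33^2)/(2*0.99*0.33) = 0.72084634
th2 = acos(0.72084634) = 43.8756 deg

43.8756 degrees


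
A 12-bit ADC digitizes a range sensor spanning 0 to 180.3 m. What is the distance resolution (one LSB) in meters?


res = range / 2^n = 180.3/2^12 = 180.3/4096 = 0.0440

0.0440 m


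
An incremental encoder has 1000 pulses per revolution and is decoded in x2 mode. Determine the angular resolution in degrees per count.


resolution = 360 / (PPR * 2) = 360 / 2000 = 0.1800

0.1800 degrees


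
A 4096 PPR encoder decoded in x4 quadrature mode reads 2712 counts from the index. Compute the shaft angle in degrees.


angle = counts * 360 / (PPR*4) = 2712 * 360 / 16384 = 59.5898

59.5898 degrees


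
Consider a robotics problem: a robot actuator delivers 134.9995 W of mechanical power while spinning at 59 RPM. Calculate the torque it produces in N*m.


omega = 59 * 2*pi/60 = 6.178466 rad/s
tau = P / omega = 134.9995 / 6.178466 = 21.8500

21.8500 N*m


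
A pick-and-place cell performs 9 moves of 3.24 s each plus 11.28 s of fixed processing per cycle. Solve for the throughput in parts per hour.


T_cycle = 9*3.24 + 11.28 = 40.4400 s
rate = 3600/T = 89.0208

89.0208 parts/hour


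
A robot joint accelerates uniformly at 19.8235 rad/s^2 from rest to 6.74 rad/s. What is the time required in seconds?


t = delta_omega / alpha = 6.74 / 19.8235 = 0.3400

0.3400 s


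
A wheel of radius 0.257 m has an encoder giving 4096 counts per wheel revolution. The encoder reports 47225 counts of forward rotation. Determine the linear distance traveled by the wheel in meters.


revs = 47225/4096 = 11.529541
d = revs * 2*pi*r = 11.529541 * 2*pi*0.257 = 18.6177

18.6177 m


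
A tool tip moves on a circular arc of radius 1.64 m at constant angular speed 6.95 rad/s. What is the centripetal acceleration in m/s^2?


a_c = omega^2 * r = 6.95^2 * 1.64 = 79.2161

79.2161 m/s^2


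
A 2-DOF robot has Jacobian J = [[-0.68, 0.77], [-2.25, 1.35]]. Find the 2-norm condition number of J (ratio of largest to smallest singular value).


JJ^T eigenvalues: trace(JJ^T) = 7.9403, det(JJ^T) = det(J)^2 = 0.66341025
s_max^2 = (7.9403 + sqrt(60.39472309))/2 = 7.85585210
s_min^2 = (7.9403 - sqrt(60.39472309))/2 = 0.08444790
kappa = s_max/s_min = sqrt(7.85585210/0.08444790) = 9.6450

9.6450


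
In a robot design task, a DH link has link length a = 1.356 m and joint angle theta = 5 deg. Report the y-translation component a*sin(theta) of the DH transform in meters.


a*sin(theta) = 1.356*sin(5 deg) = 0.1182

0.1182 m


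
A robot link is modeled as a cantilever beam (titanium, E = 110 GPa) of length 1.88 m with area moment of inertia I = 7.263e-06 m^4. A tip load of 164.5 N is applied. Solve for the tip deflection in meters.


delta = F*L^3/(3*E*I) = 164.5*1.88^3/(3*1.100e+11*7.263e-06)
      = 1093.048544/2396790 = 4.5605e-04

4.5605e-04 m


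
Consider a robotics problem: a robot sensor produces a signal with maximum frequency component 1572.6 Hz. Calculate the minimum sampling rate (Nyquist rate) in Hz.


f_s,min = 2*f_max = 2*1572.6 = 3145.2000

3145.2000 Hz


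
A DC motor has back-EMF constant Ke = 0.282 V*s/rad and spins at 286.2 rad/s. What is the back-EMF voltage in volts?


V_emf = Ke * omega = 0.282*286.2 = 80.7084

80.7084 V


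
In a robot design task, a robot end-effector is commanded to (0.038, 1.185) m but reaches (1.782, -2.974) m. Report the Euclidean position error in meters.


dx = 1.782 - (0.038) = 1.7440, dy = -2.974 - (1.185) = -4.1590
err = sqrt(3.041536 + 17.297281) = 4.5099

4.5099 m


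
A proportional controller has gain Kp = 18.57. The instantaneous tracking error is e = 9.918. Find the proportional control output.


u_P = Kp * e = 18.57 * 9.918 = 184.1773

184.1773


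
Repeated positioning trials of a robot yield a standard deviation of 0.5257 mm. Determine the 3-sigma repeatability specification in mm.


repeatability = 3*sigma = 3*0.5257 = 1.5771

1.5771 mm


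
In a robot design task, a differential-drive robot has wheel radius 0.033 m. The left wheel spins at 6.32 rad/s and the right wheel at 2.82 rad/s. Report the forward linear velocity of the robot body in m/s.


v = r*(wR + wL)/2 = 0.033*(2.82 + 6.32)/2 = 0.1508

0.1508 m/s


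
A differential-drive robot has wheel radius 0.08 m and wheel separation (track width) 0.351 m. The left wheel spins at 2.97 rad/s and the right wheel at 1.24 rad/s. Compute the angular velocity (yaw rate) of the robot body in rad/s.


omega = r*(wR - wL)/L = 0.08*(1.24 - (2.97))/0.351 = -0.3943

-0.3943 rad/s


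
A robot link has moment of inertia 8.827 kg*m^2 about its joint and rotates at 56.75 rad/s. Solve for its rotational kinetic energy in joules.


KE = (1/2)*I*omega^2 = 0.5*8.827*56.75^2 = 14213.9526

14213.9526 J


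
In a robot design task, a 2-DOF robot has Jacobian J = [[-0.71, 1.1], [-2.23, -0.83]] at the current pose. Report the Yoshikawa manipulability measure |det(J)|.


det(J) = -0.71*-0.83 - (1.1)*(-2.23) = 3.0423
|det(J)| = 3.0423

3.0423


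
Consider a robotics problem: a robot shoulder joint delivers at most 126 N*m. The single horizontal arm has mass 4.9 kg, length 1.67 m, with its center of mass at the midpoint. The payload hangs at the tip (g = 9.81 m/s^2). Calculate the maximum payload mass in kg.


tau_arm = m_arm*g*(L/2) = 4.9*9.81*1.67/2 = 40.1376 N*m
tau_payload = tau_max - tau_arm = 126 - 40.1376 = 85.8624
m_payload = tau_payload / (g*L) = 85.8624 / (9.81*1.67) = 5.2410

5.2410 kg


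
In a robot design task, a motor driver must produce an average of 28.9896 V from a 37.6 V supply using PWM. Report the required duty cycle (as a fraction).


D = V_avg/V_supply = 28.9896/37.6 = 0.7710

0.7710


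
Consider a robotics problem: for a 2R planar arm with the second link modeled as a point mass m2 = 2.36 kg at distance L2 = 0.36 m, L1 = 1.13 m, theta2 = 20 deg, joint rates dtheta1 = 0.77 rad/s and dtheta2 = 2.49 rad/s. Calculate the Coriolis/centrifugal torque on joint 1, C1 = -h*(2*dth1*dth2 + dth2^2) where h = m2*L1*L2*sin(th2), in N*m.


h = m2*L1*L2*sin(th2) = 2.36*1.13*0.36*sin(20 deg) = 0.328356
C1 = -h*(2*0.77*2.49 + 2.49^2) = -0.328356*10.0347 = -3.2950

-3.2950 N*m


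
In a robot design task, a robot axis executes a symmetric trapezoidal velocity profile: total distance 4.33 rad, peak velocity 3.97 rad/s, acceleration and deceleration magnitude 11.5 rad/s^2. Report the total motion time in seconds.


t_acc = v/a = 3.97/11.5 = 0.345217 s
d_acc = v^2/(2a) = 0.685257 rad (each ramp)
d_cruise = 4.33 - 2*0.685257 = 2.959486 rad
t_cruise = 2.959486/3.97 = 0.745462 s
t_total = 2*0.345217 + 0.745462 = 1.4359

1.4359 s


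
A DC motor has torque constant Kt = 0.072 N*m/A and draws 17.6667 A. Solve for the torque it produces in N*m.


tau = Kt * I = 0.072*17.6667 = 1.2720

1.2720 N*m


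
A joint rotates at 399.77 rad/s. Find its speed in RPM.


RPM = 399.77 * 60/(2*pi) = 3817.5223

3817.5223 RPM


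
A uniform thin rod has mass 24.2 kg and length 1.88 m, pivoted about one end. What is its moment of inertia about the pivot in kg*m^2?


I = (1/3)*m*L^2 = (1/3)*24.2*1.88^2 = 28.5108

28.5108 kg*m^2


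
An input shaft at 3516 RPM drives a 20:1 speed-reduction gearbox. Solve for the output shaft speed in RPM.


omega_out = omega_in / N = 3516 / 20 = 175.8000

175.8000 RPM
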